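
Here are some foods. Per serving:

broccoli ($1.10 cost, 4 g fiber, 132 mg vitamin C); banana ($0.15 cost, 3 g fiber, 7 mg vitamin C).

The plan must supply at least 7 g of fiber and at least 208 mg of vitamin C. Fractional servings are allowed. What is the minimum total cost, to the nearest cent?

$1.76

An LP optimum is at a vertex; with two nutrient constraints at most two foods are used. Check each candidate.
broccoli only: max(7/4, 208/132) = 1.75 servings → $1.93.
banana only: max(7/3, 208/7) = 29.71 servings → $4.46.
broccoli + banana with both tight: 1.562 servings and 0.25 servings → $1.76.
Cheapest feasible corner: $1.76.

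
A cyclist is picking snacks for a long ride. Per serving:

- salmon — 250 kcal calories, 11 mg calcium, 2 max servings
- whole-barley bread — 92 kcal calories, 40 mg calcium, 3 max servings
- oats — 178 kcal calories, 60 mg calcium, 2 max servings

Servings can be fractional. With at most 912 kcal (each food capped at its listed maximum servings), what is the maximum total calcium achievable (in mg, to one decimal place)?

Calcium per kcal: whole-barley bread 0.4348, oats 0.3371, salmon 0.044.
Take 3 servings of whole-barley bread: uses 276 kcal, +120.0 mg calcium (running total 120.0 mg).
Take 2 servings of oats: uses 356 kcal, +120.0 mg calcium (running total 240.0 mg).
Take 1.12 servings of salmon: uses 280 kcal, +12.3 mg calcium (running total 252.3 mg).
Greedy by best ratio exhausts the calories allowance optimally: 252.3 mg.

252.3 mg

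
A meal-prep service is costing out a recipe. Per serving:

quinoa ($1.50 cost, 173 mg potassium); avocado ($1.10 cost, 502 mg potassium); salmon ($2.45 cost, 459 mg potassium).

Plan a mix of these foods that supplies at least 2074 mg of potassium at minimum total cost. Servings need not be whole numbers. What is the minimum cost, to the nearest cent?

Cost per mg of potassium: avocado $0.0022, salmon $0.0053, quinoa $0.0087.
With no serving limits, use only avocado: 2074 mg / 502 mg = 4.131 servings × $1.10 = $4.54.

$4.54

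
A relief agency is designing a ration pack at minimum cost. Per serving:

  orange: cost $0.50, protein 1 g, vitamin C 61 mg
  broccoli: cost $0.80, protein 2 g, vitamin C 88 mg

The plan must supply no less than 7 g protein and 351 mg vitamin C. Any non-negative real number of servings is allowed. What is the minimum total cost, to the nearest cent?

Compare the cost at each extreme point of the feasible region.
orange only: max(7/1, 351/61) = 7 servings → $3.50.
broccoli only: max(7/2, 351/88) = 3.989 servings → $3.19.
orange + broccoli with both tight: 2.529 servings and 2.235 servings → $3.05.
The minimum over all feasible corners is $3.05.

$3.05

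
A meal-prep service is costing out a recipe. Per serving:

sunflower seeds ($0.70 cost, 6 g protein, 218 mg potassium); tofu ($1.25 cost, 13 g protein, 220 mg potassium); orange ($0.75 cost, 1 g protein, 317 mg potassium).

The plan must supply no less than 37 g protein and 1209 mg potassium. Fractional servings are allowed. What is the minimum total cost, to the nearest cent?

Compare the cost at each extreme point of the feasible region.
sunflower seeds only: max(37/6, 1209/218) = 6.167 servings → $4.32.
tofu only: max(37/13, 1209/220) = 5.495 servings → $6.87.
orange only: max(37/1, 1209/317) = 37 servings → $27.75.
sunflower seeds + tofu with both tight: 5.005 servings and 0.5363 servings → $4.17.
sunflower seeds + orange with both targets exact would need a negative amount; discard.
tofu + orange with both tight: 2.697 servings and 1.942 servings → $4.83.
The minimum over all feasible corners is $4.17.

$4.17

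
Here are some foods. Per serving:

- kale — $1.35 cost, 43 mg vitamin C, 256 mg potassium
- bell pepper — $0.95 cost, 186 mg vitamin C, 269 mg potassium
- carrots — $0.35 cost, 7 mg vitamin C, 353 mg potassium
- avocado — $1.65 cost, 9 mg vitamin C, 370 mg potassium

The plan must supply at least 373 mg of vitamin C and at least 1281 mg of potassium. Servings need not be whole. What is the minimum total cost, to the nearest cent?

Minimising a linear cost over {vitamin C ≥ 373, potassium ≥ 1281, servings ≥ 0} — the optimum is at a vertex, using one or two foods.
kale only: max(373/43, 1281/256) = 8.674 servings → $11.71.
bell pepper only: max(373/186, 1281/269) = 4.762 servings → $4.52.
carrots only: max(373/7, 1281/353) = 53.29 servings → $18.65.
avocado only: max(373/9, 1281/370) = 41.44 servings → $68.38.
kale + bell pepper with both tight: 3.826 servings and 1.121 servings → $6.23.
kale + carrots: intersection lies outside the first quadrant.
kale + avocado: the both-tight solution has a negative serving — not a feasible corner.
bell pepper + carrots with both tight: 1.924 servings and 2.163 servings → $2.58.
bell pepper + avocado with both tight: 1.905 servings and 2.077 servings → $5.24.
carrots + avocado: the both-tight solution has a negative serving — not a feasible corner.
Cheapest feasible corner: $2.58.

$2.58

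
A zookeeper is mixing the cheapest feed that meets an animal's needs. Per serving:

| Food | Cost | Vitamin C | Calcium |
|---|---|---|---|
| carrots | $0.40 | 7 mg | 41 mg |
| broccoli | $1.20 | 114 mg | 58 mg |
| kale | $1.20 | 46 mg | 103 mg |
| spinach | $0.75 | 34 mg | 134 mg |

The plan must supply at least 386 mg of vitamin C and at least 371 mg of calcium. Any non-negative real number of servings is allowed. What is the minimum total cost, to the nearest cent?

$4.65

For a min-cost LP with two ≥-constraints, a basic feasible solution has at most two positive variables.
carrots only: max(386/7, 371/41) = 55.14 servings → $22.06.
broccoli only: max(386/114, 371/58) = 6.397 servings → $7.68.
kale only: max(386/46, 371/103) = 8.391 servings → $10.07.
spinach only: max(386/34, 371/134) = 11.35 servings → $8.51.
carrots + broccoli with both tight: 4.664 servings and 3.1 servings → $5.59.
carrots + kale: intersection lies outside the first quadrant.
carrots + spinach with both targets exact would need a negative amount; discard.
broccoli + kale with both tight: 2.501 servings and 2.194 servings → $5.63.
broccoli + spinach with both tight: 2.94 servings and 1.496 servings → $4.65.
kale + spinach with both targets exact would need a negative amount; discard.
Cheapest feasible corner: $4.65.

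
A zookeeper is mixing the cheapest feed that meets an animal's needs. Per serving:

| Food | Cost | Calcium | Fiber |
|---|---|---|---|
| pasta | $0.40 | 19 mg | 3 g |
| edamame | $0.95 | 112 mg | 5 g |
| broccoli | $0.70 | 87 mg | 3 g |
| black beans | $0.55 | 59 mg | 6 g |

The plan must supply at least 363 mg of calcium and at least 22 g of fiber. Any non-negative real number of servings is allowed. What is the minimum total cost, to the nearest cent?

A basic optimal solution has at most two foods positive. Try each food alone and each pair with both targets met exactly.
pasta only: max(363/19, 22/3) = 19.11 servings → $7.64.
edamame only: max(363/112, 22/5) = 4.4 servings → $4.18.
broccoli only: max(363/87, 22/3) = 7.333 servings → $5.13.
black beans only: max(363/59, 22/6) = 6.153 servings → $3.38.
pasta + edamame with both tight: 2.693 servings and 2.784 servings → $3.72.
pasta + broccoli with both tight: 4.044 servings and 3.289 servings → $3.92.
pasta + black beans: intersection lies outside the first quadrant.
edamame + broccoli: the both-tight solution has a negative serving — not a feasible corner.
edamame + black beans with both tight: 2.334 servings and 1.721 servings → $3.16.
broccoli + black beans with both tight: 2.551 servings and 2.391 servings → $3.10.
Cheapest feasible corner: $3.10.

$3.10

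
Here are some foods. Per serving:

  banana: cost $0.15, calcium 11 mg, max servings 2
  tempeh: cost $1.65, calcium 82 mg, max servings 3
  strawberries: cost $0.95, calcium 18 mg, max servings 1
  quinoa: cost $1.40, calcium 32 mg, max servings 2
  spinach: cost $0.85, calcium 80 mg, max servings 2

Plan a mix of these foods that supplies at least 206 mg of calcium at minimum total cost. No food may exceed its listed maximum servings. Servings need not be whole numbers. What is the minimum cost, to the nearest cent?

$2.48

Cost per mg of calcium: spinach $0.0106, banana $0.0136, tempeh $0.0201, quinoa $0.0437, strawberries $0.0528.
Take 2 servings of spinach: +160.0 mg calcium for $1.70 (total $1.70, still need 46.0 mg).
Take 2 servings of banana: +22.0 mg calcium for $0.30 (total $2.00, still need 24.0 mg).
Take 0.2927 servings of tempeh: +24.0 mg calcium for $0.48 (total $2.48, still need 0.0 mg).
Greedy by cheapest-per-mg is optimal for a single linear constraint, so the minimum cost is $2.48.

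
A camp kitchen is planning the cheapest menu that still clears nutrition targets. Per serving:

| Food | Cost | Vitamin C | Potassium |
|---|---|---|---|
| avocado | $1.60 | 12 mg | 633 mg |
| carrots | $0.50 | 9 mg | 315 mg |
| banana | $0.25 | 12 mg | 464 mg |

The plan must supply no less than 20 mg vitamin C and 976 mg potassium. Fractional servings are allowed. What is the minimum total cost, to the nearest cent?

avocado only: max(20/12, 976/633) = 1.667 servings → $2.67.
carrots only: max(20/9, 976/315) = 3.098 servings → $1.55.
banana only: max(20/12, 976/464) = 2.103 servings → $0.53.
avocado + carrots with both tight: 1.296 servings and 0.4945 servings → $2.32.
avocado + banana with both tight: 1.199 servings and 0.4675 servings → $2.04.
carrots + banana: intersection lies outside the first quadrant.
So the least-cost plan costs $0.53.

$0.53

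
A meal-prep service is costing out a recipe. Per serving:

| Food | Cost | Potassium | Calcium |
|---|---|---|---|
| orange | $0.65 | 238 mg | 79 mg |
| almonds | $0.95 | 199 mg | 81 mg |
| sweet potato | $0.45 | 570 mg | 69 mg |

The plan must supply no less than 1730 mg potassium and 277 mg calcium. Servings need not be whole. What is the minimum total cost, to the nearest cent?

Check every corner: each single food scaled to meet both minima, and each pair solved so both constraints bind.
orange only: max(1730/238, 277/79) = 7.269 servings → $4.72.
almonds only: max(1730/199, 277/81) = 8.693 servings → $8.26.
sweet potato only: max(1730/570, 277/69) = 4.014 servings → $1.81.
orange + almonds: the both-tight solution has a negative serving — not a feasible corner.
orange + sweet potato with both tight: 1.346 servings and 2.473 servings → $1.99.
almonds + sweet potato with both tight: 1.187 servings and 2.621 servings → $2.31.
Cheapest feasible corner: $1.81.

$1.81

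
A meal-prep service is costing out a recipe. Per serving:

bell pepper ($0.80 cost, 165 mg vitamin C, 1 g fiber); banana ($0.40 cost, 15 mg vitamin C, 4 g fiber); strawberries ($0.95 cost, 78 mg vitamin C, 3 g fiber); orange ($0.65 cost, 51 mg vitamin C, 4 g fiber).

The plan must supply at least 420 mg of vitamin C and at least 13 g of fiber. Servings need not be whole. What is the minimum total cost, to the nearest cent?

Compare the cost at each extreme point of the feasible region.
bell pepper only: max(420/165, 13/1) = 13 servings → $10.40.
banana only: max(420/15, 13/4) = 28 servings → $11.20.
strawberries only: max(420/78, 13/3) = 5.385 servings → $5.12.
orange only: max(420/51, 13/4) = 8.235 servings → $5.35.
bell pepper + banana with both tight: 2.302 servings and 2.674 servings → $2.91.
bell pepper + strawberries with both tight: 0.5899 servings and 4.137 servings → $4.40.
bell pepper + orange with both tight: 1.67 servings and 2.833 servings → $3.18.
banana + strawberries: intersection lies outside the first quadrant.
banana + orange: the both-tight solution has a negative serving — not a feasible corner.
strawberries + orange: intersection lies outside the first quadrant.
Cheapest feasible corner: $2.91.

$2.91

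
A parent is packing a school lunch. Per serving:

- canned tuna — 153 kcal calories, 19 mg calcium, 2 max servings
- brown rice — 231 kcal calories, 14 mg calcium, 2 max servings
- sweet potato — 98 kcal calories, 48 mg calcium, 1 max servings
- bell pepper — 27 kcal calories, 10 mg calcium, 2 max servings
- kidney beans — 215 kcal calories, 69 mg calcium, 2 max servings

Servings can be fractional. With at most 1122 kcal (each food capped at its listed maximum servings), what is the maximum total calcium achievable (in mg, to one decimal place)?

258.2 mg

Calcium per kcal: sweet potato 0.4898, bell pepper 0.3704, kidney beans 0.3209, canned tuna 0.1242, brown rice 0.06061.
Take 1 serving of sweet potato: uses 98 kcal, +48.0 mg calcium (running total 48.0 mg).
Take 2 servings of bell pepper: uses 54 kcal, +20.0 mg calcium (running total 68.0 mg).
Take 2 servings of kidney beans: uses 430 kcal, +138.0 mg calcium (running total 206.0 mg).
Take 2 servings of canned tuna: uses 306 kcal, +38.0 mg calcium (running total 244.0 mg).
Take 1.013 servings of brown rice: uses 234 kcal, +14.2 mg calcium (running total 258.2 mg).
Filling greedily by calcium-per-kcal is optimal for one linear limit, giving 258.2 mg.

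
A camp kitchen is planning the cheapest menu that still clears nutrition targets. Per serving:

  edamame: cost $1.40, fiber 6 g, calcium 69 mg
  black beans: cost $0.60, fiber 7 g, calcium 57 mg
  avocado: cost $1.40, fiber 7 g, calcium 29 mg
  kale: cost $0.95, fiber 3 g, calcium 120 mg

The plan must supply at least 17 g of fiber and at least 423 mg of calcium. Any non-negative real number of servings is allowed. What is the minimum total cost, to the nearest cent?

For a min-cost LP with two ≥-constraints, a basic feasible solution has at most two positive variables.
edamame only: max(17/6, 423/69) = 6.13 servings → $8.58.
black beans only: max(17/7, 423/57) = 7.421 servings → $4.45.
avocado only: max(17/7, 423/29) = 14.59 servings → $20.42.
kale only: max(17/3, 423/120) = 5.667 servings → $5.38.
edamame + black beans with both targets exact would need a negative amount; discard.
edamame + avocado: the both-tight solution has a negative serving — not a feasible corner.
edamame + kale with both tight: 1.503 servings and 2.661 servings → $4.63.
black beans + avocado: intersection lies outside the first quadrant.
black beans + kale with both tight: 1.152 servings and 2.978 servings → $3.52.
avocado + kale with both tight: 1.024 servings and 3.278 servings → $4.55.
The minimum over all feasible corners is $3.52.

$3.52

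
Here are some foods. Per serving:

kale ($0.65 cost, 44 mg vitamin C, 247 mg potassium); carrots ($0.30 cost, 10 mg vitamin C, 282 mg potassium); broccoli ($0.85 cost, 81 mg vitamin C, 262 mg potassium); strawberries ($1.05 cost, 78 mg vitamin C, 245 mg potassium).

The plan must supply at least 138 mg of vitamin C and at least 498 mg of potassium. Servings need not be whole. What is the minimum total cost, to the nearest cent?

$1.49

A basic optimal solution has at most two foods positive. Try each food alone and each pair with both targets met exactly.
kale only: max(138/44, 498/247) = 3.136 servings → $2.04.
carrots only: max(138/10, 498/282) = 13.8 servings → $4.14.
broccoli only: max(138/81, 498/262) = 1.901 servings → $1.62.
strawberries only: max(138/78, 498/245) = 2.033 servings → $2.13.
kale + carrots: the both-tight solution has a negative serving — not a feasible corner.
kale + broccoli with both tight: 0.4932 servings and 1.436 servings → $1.54.
kale + strawberries with both tight: 0.5932 servings and 1.435 servings → $1.89.
carrots + broccoli with both tight: 0.2068 servings and 1.678 servings → $1.49.
carrots + strawberries with both tight: 0.2575 servings and 1.736 servings → $1.90.
broccoli + strawberries with both targets exact would need a negative amount; discard.
The minimum over all feasible corners is $1.49.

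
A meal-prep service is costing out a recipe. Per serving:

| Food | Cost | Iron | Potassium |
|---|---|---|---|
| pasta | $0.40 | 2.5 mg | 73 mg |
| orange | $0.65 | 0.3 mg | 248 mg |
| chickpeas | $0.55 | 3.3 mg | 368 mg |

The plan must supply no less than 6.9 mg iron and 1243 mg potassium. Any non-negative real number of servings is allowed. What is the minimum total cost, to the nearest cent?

$1.86

pasta only: max(6.9/2.5, 1243/73) = 17.03 servings → $6.81.
orange only: max(6.9/0.3, 1243/248) = 23 servings → $14.95.
chickpeas only: max(6.9/3.3, 1243/368) = 3.378 servings → $1.86.
pasta + orange with both tight: 2.238 servings and 4.353 servings → $3.72.
pasta + chickpeas: the both-tight solution has a negative serving — not a feasible corner.
orange + chickpeas with both tight: 2.207 servings and 1.89 servings → $2.47.
So the least-cost plan costs $1.86.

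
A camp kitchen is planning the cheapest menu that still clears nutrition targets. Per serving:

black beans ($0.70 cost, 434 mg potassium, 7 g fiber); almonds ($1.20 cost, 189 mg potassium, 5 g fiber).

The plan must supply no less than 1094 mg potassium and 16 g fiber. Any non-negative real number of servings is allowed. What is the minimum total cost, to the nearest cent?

The cheapest plan sits at a corner of the feasible region — with two constraints it uses at most two foods.
black beans only: max(1094/434, 16/7) = 2.521 servings → $1.76.
almonds only: max(1094/189, 16/5) = 5.788 servings → $6.95.
black beans + almonds with both targets exact would need a negative amount; discard.
Cheapest feasible corner: $1.76.

$1.76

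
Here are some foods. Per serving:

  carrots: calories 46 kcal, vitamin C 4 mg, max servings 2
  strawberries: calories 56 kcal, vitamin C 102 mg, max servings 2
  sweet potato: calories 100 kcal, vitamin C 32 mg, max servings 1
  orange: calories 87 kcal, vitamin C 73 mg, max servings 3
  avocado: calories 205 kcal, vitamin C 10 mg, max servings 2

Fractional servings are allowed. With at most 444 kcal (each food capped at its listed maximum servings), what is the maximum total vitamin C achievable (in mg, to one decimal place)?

Vitamin C per kcal: strawberries 1.821, orange 0.8391, sweet potato 0.32, carrots 0.08696, avocado 0.04878.
Take 2 servings of strawberries: uses 112 kcal, +204.0 mg vitamin C (running total 204.0 mg).
Take 3 servings of orange: uses 261 kcal, +219.0 mg vitamin C (running total 423.0 mg).
Take 0.71 servings of sweet potato: uses 71 kcal, +22.7 mg vitamin C (running total 445.7 mg).
Greedy by best ratio exhausts the calories allowance optimally: 445.7 mg.

445.7 mg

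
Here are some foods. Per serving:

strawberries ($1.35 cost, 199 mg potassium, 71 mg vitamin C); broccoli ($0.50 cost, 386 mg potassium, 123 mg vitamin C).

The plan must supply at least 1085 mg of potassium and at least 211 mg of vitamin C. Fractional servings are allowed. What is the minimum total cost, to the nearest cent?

$1.41

strawberries only: max(1085/199, 211/71) = 5.452 servings → $7.36.
broccoli only: max(1085/386, 211/123) = 2.811 servings → $1.41.
strawberries + broccoli: intersection lies outside the first quadrant.
So the least-cost plan costs $1.41.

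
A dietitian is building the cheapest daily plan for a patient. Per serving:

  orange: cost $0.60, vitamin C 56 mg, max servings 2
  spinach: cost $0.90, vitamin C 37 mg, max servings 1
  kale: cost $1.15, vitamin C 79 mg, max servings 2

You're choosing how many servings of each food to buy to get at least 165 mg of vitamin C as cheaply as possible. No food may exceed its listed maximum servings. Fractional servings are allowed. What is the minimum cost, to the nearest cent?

$1.97

Cost per mg of vitamin C: orange $0.0107, kale $0.0146, spinach $0.0243.
Take 2 servings of orange: +112.0 mg vitamin C for $1.20 (total $1.20, still need 53.0 mg).
Take 0.6709 servings of kale: +53.0 mg vitamin C for $0.77 (total $1.97, still need 0.0 mg).
Greedy by cheapest-per-mg is optimal for a single linear constraint, so the minimum cost is $1.97.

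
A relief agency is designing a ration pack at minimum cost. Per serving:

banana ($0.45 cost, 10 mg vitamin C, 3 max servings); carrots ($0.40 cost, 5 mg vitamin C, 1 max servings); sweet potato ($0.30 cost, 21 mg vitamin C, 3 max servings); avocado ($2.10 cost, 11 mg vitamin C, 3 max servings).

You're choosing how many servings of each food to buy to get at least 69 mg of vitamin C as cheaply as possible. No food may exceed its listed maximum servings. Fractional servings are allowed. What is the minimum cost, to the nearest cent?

Cost per mg of vitamin C: sweet potato $0.0143, banana $0.0450, carrots $0.0800, avocado $0.1909.
Take 3 servings of sweet potato: +63.0 mg vitamin C for $0.90 (total $0.90, still need 6.0 mg).
Take 0.6 servings of banana: +6.0 mg vitamin C for $0.27 (total $1.17, still need 0.0 mg).
Greedy by cheapest-per-mg is optimal for a single linear constraint, so the minimum cost is $1.17.

$1.17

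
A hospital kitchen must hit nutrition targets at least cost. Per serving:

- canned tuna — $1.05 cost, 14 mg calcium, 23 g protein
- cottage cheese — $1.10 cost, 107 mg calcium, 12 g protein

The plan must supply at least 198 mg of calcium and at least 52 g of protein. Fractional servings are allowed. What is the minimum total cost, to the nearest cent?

$3.30

Two binding constraints pin down two serving amounts, so the optimal mix uses at most two foods. The candidates are each food alone (scaled to the tighter of calcium/protein) and each pair with both constraints tight.
canned tuna only: max(198/14, 52/23) = 14.14 servings → $14.85.
cottage cheese only: max(198/107, 52/12) = 4.333 servings → $4.77.
canned tuna + cottage cheese with both tight: 1.39 servings and 1.669 servings → $3.30.
Cheapest feasible corner: $3.30.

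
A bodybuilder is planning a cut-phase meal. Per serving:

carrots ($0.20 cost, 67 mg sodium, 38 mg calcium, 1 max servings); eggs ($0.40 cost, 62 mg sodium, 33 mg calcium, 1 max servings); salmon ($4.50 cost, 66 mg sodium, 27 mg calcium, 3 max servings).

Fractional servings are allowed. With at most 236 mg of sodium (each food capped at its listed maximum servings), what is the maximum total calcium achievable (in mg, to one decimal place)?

114.8 mg

Calcium per mg sodium: carrots 0.5672, eggs 0.5323, salmon 0.4091.
Take 1 serving of carrots: uses 67 mg sodium, +38.0 mg calcium (running total 38.0 mg).
Take 1 serving of eggs: uses 62 mg sodium, +33.0 mg calcium (running total 71.0 mg).
Take 1.621 servings of salmon: uses 107 mg sodium, +43.8 mg calcium (running total 114.8 mg).
Filling greedily by calcium-per-mg sodium is optimal for one linear limit, giving 114.8 mg.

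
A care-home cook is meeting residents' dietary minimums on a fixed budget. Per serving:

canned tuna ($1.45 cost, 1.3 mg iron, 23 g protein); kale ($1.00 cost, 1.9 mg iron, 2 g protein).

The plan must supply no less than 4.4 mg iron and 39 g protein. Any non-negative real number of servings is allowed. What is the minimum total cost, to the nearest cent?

$3.53

A basic optimal solution has at most two foods positive. Try each food alone and each pair with both targets met exactly.
canned tuna only: max(4.4/1.3, 39/23) = 3.385 servings → $4.91.
kale only: max(4.4/1.9, 39/2) = 19.5 servings → $19.50.
canned tuna + kale with both tight: 1.589 servings and 1.229 servings → $3.53.
The minimum over all feasible corners is $3.53.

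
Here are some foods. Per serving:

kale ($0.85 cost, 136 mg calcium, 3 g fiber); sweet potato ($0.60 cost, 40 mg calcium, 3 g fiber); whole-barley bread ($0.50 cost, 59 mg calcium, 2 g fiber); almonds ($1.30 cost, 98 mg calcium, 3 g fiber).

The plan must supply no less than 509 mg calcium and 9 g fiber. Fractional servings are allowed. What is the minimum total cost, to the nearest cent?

Check every corner: each single food scaled to meet both minima, and each pair solved so both constraints bind.
kale only: max(509/136, 9/3) = 3.743 servings → $3.18.
sweet potato only: max(509/40, 9/3) = 12.72 servings → $7.63.
whole-barley bread only: max(509/59, 9/2) = 8.627 servings → $4.31.
almonds only: max(509/98, 9/3) = 5.194 servings → $6.75.
kale + sweet potato: intersection lies outside the first quadrant.
kale + whole-barley bread: intersection lies outside the first quadrant.
kale + almonds with both targets exact would need a negative amount; discard.
sweet potato + whole-barley bread with both targets exact would need a negative amount; discard.
sweet potato + almonds: intersection lies outside the first quadrant.
whole-barley bread + almonds: the both-tight solution has a negative serving — not a feasible corner.
So the least-cost plan costs $3.18.

$3.18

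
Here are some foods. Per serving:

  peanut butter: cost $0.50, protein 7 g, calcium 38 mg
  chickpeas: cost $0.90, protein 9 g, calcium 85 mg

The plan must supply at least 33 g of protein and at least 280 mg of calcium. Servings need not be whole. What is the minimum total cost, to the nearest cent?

$3.07

Compare the cost at each extreme point of the feasible region.
peanut butter only: max(33/7, 280/38) = 7.368 servings → $3.68.
chickpeas only: max(33/9, 280/85) = 3.667 servings → $3.30.
peanut butter + chickpeas with both tight: 1.126 servings and 2.791 servings → $3.07.
So the least-cost plan costs $3.07.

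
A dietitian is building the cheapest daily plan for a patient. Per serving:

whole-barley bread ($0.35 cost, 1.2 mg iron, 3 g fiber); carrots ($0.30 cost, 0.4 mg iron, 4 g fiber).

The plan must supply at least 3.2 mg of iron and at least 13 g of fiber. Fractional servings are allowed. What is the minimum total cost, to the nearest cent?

whole-barley bread only: max(3.2/1.2, 13/3) = 4.333 servings → $1.52.
carrots only: max(3.2/0.4, 13/4) = 8 servings → $2.40.
whole-barley bread + carrots with both tight: 2.111 servings and 1.667 servings → $1.24.
The minimum over all feasible corners is $1.24.

$1.24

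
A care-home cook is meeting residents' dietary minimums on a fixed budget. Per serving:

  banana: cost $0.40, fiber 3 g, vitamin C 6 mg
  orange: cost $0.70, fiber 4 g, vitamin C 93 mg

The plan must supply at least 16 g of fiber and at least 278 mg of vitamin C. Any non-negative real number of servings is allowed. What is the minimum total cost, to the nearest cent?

For a min-cost LP with two ≥-constraints, a basic feasible solution has at most two positive variables.
banana only: max(16/3, 278/6) = 46.33 servings → $18.53.
orange only: max(16/4, 278/93) = 4 servings → $2.80.
banana + orange with both tight: 1.475 servings and 2.894 servings → $2.62.
Cheapest feasible corner: $2.62.

$2.62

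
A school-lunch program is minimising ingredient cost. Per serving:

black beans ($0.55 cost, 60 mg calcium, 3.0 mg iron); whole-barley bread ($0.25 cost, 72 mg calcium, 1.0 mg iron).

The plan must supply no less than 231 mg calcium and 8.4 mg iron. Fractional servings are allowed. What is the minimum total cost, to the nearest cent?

The cheapest plan sits at a corner of the feasible region — with two constraints it uses at most two foods.
black beans only: max(231/60, 8.4/3.0) = 3.85 servings → $2.12.
whole-barley bread only: max(231/72, 8.4/1.0) = 8.4 servings → $2.10.
black beans + whole-barley bread with both tight: 2.396 servings and 1.212 servings → $1.62.
So the least-cost plan costs $1.62.

$1.62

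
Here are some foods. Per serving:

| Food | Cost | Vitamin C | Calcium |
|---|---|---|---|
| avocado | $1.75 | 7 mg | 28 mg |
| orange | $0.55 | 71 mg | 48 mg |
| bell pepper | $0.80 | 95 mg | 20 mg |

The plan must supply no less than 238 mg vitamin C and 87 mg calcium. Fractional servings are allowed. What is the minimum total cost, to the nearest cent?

avocado only: max(238/7, 87/28) = 34 servings → $59.50.
orange only: max(238/71, 87/48) = 3.352 servings → $1.84.
bell pepper only: max(238/95, 87/20) = 4.35 servings → $3.48.
avocado + orange: the both-tight solution has a negative serving — not a feasible corner.
avocado + bell pepper with both tight: 1.391 servings and 2.403 servings → $4.36.
orange + bell pepper with both tight: 1.116 servings and 1.671 servings → $1.95.
So the least-cost plan costs $1.84.

$1.84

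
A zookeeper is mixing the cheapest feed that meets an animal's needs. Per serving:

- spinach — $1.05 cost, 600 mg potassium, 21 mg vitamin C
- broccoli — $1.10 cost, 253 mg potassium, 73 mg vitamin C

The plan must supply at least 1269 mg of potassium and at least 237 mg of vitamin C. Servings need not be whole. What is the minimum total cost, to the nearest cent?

$4.19

For a min-cost LP with two ≥-constraints, a basic feasible solution has at most two positive variables.
spinach only: max(1269/600, 237/21) = 11.29 servings → $11.85.
broccoli only: max(1269/253, 237/73) = 5.016 servings → $5.52.
spinach + broccoli with both tight: 0.849 servings and 3.002 servings → $4.19.
So the least-cost plan costs $4.19.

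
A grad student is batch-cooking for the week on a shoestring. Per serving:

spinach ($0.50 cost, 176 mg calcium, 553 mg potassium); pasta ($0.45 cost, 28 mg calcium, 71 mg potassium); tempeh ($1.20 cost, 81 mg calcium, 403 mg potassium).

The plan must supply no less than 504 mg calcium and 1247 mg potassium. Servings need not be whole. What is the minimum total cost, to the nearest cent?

This is a tiny linear program; its minimum lies at a vertex of the feasible set. List the vertices and price them.
spinach only: max(504/176, 1247/553) = 2.864 servings → $1.43.
pasta only: max(504/28, 1247/71) = 18 servings → $8.10.
tempeh only: max(504/81, 1247/403) = 6.222 servings → $7.47.
spinach + pasta: intersection lies outside the first quadrant.
spinach + tempeh with both targets exact would need a negative amount; discard.
pasta + tempeh with both targets exact would need a negative amount; discard.
So the least-cost plan costs $1.43.

$1.43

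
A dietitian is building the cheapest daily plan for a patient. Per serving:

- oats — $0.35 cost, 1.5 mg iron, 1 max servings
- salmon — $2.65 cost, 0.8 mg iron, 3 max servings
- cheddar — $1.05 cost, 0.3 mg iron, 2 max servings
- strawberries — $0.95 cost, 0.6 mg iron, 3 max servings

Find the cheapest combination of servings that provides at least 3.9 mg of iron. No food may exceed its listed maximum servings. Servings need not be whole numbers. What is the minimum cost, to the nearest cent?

$5.19

Cost per mg of iron: oats $0.2333, strawberries $1.5833, salmon $3.3125, cheddar $3.5000.
Take 1 serving of oats: +1.5 mg iron for $0.35 (total $0.35, still need 2.4 mg).
Take 3 servings of strawberries: +1.8 mg iron for $2.85 (total $3.20, still need 0.6 mg).
Take 0.75 servings of salmon: +0.6 mg iron for $1.99 (total $5.19, still need 0.0 mg).
Greedy by cheapest-per-mg is optimal for a single linear constraint, so the minimum cost is $5.19.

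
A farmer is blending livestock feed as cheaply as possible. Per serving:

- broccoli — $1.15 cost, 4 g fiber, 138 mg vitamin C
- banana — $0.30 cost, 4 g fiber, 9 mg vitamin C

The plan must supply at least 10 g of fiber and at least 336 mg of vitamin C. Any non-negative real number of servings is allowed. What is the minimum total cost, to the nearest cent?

The cheapest plan sits at a corner of the feasible region — with two constraints it uses at most two foods.
broccoli only: max(10/4, 336/138) = 2.5 servings → $2.88.
banana only: max(10/4, 336/9) = 37.33 servings → $11.20.
broccoli + banana with both tight: 2.43 servings and 0.06977 servings → $2.82.
So the least-cost plan costs $2.82.

$2.82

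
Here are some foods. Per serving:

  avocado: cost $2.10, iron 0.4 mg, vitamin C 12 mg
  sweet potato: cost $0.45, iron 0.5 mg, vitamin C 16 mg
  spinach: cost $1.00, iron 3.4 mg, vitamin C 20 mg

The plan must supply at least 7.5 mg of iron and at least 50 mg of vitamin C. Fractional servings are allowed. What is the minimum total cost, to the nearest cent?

avocado only: max(7.5/0.4, 50/12) = 18.75 servings → $39.38.
sweet potato only: max(7.5/0.5, 50/16) = 15 servings → $6.75.
spinach only: max(7.5/3.4, 50/20) = 2.5 servings → $2.50.
avocado + sweet potato: the both-tight solution has a negative serving — not a feasible corner.
avocado + spinach with both tight: 0.6098 servings and 2.134 servings → $3.41.
sweet potato + spinach with both tight: 0.4505 servings and 2.14 servings → $2.34.
Cheapest feasible corner: $2.34.

$2.34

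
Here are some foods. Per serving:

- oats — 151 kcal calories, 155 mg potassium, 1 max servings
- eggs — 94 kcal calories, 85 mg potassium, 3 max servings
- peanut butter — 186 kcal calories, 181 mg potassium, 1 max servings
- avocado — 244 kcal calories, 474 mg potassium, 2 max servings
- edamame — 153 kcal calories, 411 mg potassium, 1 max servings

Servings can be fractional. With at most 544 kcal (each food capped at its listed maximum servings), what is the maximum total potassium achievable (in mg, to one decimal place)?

Potassium per kcal: edamame 2.686, avocado 1.943, oats 1.026, peanut butter 0.9731, eggs 0.9043.
Take 1 serving of edamame: uses 153 kcal, +411.0 mg potassium (running total 411.0 mg).
Take 1.602 servings of avocado: uses 391 kcal, +759.6 mg potassium (running total 1170.6 mg).
Filling greedily by potassium-per-kcal is optimal for one linear limit, giving 1170.6 mg.

1170.6 mg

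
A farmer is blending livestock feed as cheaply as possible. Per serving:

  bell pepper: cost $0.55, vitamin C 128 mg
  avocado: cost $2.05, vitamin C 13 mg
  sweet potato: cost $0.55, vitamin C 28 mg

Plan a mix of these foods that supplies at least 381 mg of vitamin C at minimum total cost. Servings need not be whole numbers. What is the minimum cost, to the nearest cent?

Cost per mg of vitamin C: bell pepper $0.0043, sweet potato $0.0196, avocado $0.1577.
With no serving limits, use only bell pepper: 381 mg / 128 mg = 2.977 servings × $0.55 = $1.64.

$1.64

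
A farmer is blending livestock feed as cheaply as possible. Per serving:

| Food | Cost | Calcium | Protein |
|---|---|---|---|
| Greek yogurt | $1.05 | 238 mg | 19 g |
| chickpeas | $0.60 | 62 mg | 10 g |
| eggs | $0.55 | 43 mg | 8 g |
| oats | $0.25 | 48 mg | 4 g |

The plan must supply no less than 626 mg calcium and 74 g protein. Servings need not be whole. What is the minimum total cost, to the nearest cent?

$4.09

At the optimum either one food covers both requirements or two foods hit both targets exactly; no other combination can be cheaper.
Greek yogurt only: max(626/238, 74/19) = 3.895 servings → $4.09.
chickpeas only: max(626/62, 74/10) = 10.1 servings → $6.06.
eggs only: max(626/43, 74/8) = 14.56 servings → $8.01.
oats only: max(626/48, 74/4) = 18.5 servings → $4.62.
Greek yogurt + chickpeas with both tight: 1.391 servings and 4.757 servings → $4.31.
Greek yogurt + eggs with both tight: 1.68 servings and 5.26 servings → $4.66.
Greek yogurt + oats: intersection lies outside the first quadrant.
chickpeas + eggs: the both-tight solution has a negative serving — not a feasible corner.
chickpeas + oats with both tight: 4.517 servings and 7.207 servings → $4.51.
eggs + oats with both tight: 4.943 servings and 8.613 servings → $4.87.
The minimum over all feasible corners is $4.09.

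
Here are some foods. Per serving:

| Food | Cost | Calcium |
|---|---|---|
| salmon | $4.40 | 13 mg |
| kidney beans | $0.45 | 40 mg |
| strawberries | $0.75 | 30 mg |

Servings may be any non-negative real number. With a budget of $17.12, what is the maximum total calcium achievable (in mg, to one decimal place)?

1521.8 mg

Calcium per dollar: kidney beans 88.89, strawberries 40, salmon 2.955.
With no serving limits, spend the whole cost allowance on kidney beans: $17.12 / $0.45 × 40 mg = 1521.8 mg.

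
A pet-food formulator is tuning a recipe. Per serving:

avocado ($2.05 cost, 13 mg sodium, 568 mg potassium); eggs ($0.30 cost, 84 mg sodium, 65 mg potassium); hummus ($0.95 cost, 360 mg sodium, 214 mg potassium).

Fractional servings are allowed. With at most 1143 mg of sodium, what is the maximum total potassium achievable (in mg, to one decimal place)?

Potassium per mg sodium: avocado 43.69, eggs 0.7738, hummus 0.5944.
With no serving limits, spend the whole sodium allowance on avocado: 1143 mg / 13 mg × 568 mg = 49940.3 mg.

49940.3 mg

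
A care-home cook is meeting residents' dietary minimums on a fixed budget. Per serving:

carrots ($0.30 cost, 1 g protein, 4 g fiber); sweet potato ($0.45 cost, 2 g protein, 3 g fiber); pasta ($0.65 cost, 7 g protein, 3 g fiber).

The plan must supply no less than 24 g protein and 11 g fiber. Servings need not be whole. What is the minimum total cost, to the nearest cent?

This is a tiny linear program; its minimum lies at a vertex of the feasible set. List the vertices and price them.
carrots only: max(24/1, 11/4) = 24 servings → $7.20.
sweet potato only: max(24/2, 11/3) = 12 servings → $5.40.
pasta only: max(24/7, 11/3) = 3.667 servings → $2.38.
carrots + sweet potato: intersection lies outside the first quadrant.
carrots + pasta with both tight: 0.2 servings and 3.4 servings → $2.27.
sweet potato + pasta with both tight: 0.3333 servings and 3.333 servings → $2.32.
Cheapest feasible corner: $2.27.

$2.27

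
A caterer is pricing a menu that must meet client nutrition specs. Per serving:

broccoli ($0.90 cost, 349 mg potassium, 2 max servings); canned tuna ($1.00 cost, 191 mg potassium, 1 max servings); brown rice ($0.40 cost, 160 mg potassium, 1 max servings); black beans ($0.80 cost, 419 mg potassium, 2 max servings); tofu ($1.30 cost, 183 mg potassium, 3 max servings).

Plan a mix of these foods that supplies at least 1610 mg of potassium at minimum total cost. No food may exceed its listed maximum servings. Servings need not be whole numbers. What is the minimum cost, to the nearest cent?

Cost per mg of potassium: black beans $0.0019, brown rice $0.0025, broccoli $0.0026, canned tuna $0.0052, tofu $0.0071.
Take 2 servings of black beans: +838.0 mg potassium for $1.60 (total $1.60, still need 772.0 mg).
Take 1 serving of brown rice: +160.0 mg potassium for $0.40 (total $2.00, still need 612.0 mg).
Take 1.754 servings of broccoli: +612.0 mg potassium for $1.58 (total $3.58, still need 0.0 mg).
Greedy by cheapest-per-mg is optimal for a single linear constraint, so the minimum cost is $3.58.

$3.58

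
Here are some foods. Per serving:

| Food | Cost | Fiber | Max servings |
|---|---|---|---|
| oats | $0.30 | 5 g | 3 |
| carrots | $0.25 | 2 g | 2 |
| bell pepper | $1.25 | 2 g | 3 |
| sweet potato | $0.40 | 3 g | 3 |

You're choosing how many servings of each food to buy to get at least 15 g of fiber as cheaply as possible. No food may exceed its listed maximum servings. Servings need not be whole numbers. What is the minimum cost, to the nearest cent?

Cost per g of fiber: oats $0.0600, carrots $0.1250, sweet potato $0.1333, bell pepper $0.6250.
Take 3 servings of oats: +15.0 g fiber for $0.90 (total $0.90, still need 0.0 g).
Filling from the cheapest source first is optimal under one linear minimum: $0.90.

$0.90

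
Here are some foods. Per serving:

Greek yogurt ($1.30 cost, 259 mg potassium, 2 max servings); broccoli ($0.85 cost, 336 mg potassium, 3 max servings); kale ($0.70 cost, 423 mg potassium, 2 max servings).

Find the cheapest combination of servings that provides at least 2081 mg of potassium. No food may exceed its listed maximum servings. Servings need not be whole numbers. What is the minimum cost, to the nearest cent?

$5.09

Cost per mg of potassium: kale $0.0017, broccoli $0.0025, Greek yogurt $0.0050.
Take 2 servings of kale: +846.0 mg potassium for $1.40 (total $1.40, still need 1235.0 mg).
Take 3 servings of broccoli: +1008.0 mg potassium for $2.55 (total $3.95, still need 227.0 mg).
Take 0.8764 servings of Greek yogurt: +227.0 mg potassium for $1.14 (total $5.09, still need 0.0 mg).
Greedy by cheapest-per-mg is optimal for a single linear constraint, so the minimum cost is $5.09.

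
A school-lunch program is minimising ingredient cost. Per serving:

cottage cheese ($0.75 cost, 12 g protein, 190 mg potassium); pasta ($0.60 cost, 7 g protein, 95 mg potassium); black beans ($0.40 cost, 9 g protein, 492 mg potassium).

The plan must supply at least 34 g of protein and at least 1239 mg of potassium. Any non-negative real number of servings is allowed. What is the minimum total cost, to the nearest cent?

$1.51

The cheapest plan sits at a corner of the feasible region — with two constraints it uses at most two foods.
cottage cheese only: max(34/12, 1239/190) = 6.521 servings → $4.89.
pasta only: max(34/7, 1239/95) = 13.04 servings → $7.83.
black beans only: max(34/9, 1239/492) = 3.778 servings → $1.51.
cottage cheese + pasta: the both-tight solution has a negative serving — not a feasible corner.
cottage cheese + black beans with both tight: 1.33 servings and 2.005 servings → $1.80.
pasta + black beans with both tight: 2.154 servings and 2.102 servings → $2.13.
The minimum over all feasible corners is $1.51.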